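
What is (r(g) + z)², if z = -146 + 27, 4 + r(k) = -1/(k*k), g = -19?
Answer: 1971715216/130321 ≈ 15130.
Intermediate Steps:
r(k) = -4 - 1/k² (r(k) = -4 - 1/(k*k) = -4 - 1/(k²) = -4 - 1/k²)
z = -119
(r(g) + z)² = ((-4 - 1/(-19)²) - 119)² = ((-4 - 1*1/361) - 119)² = ((-4 - 1/361) - 119)² = (-1445/361 - 119)² = (-44404/361)² = 1971715216/130321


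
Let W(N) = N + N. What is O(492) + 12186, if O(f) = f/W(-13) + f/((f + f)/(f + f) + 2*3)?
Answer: 1113600/91 ≈ 12237.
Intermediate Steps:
W(N) = 2*N
O(f) = 19*f/182 (O(f) = f/((2*(-13))) + f/((f + f)/(f + f) + 2*3) = f/(-26) + f/((2*f)/((2*f)) + 6) = f*(-1/26) + f/((2*f)*(1/(2*f)) + 6) = -f/26 + f/(1 + 6) = -f/26 + f/7 = 19*f/182)
O(492) + 12186 = (19/182)*492 + 12186 = 4674/91 + 12186 = 1113600/91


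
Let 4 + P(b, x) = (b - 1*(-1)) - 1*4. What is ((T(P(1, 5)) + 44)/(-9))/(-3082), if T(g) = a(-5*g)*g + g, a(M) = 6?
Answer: 1/13869 ≈ 7.2103e-5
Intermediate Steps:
P(b, x) = -7 + b (P(b, x) = -4 + ((b - 1*(-1)) - 1*4) = -4 + ((b + 1) - 4) = -4 + ((1 + b) - 4) = -4 + (-3 + b) = -7 + b)
T(g) = 7*g (T(g) = 6*g + g = 7*g)
((T(P(1, 5)) + 44)/(-9))/(-3082) = ((7*(-7 + 1) + 44)/(-9))/(-3082) = ((7*(-6) + 44)*(-⅑))*(-1/3082) = ((-42 + 44)*(-⅑))*(-1/3082) = (2*(-⅑))*(-1/3082) = -2/9*(-1/3082) = 1/13869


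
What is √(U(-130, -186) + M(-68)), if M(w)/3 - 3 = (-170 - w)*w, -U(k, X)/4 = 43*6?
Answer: √19785 ≈ 140.66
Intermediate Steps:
U(k, X) = -1032 (U(k, X) = -172*6 = -4*258 = -1032)
M(w) = 9 + 3*w*(-170 - w) (M(w) = 9 + 3*((-170 - w)*w) = 9 + 3*(w*(-170 - w)) = 9 + 3*w*(-170 - w))
√(U(-130, -186) + M(-68)) = √(-1032 + (9 - 510*(-68) - 3*(-68)²)) = √(-1032 + (9 + 34680 - 3*4624)) = √(-1032 + (9 + 34680 - 13872)) = √(-1032 + 20817) = √19785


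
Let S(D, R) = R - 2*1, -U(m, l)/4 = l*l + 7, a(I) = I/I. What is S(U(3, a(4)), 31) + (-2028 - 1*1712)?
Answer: -3711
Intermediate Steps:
a(I) = 1
U(m, l) = -28 - 4*l² (U(m, l) = -4*(l*l + 7) = -4*(l² + 7) = -4*(7 + l²) = -28 - 4*l²)
S(D, R) = -2 + R (S(D, R) = R - 2 = -2 + R)
S(U(3, a(4)), 31) + (-2028 - 1*1712) = (-2 + 31) + (-2028 - 1*1712) = 29 + (-2028 - 1712) = 29 - 3740 = -3711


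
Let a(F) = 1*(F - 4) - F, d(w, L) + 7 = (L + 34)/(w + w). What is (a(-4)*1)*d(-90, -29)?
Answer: 253/9 ≈ 28.111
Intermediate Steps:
d(w, L) = -7 + (34 + L)/(2*w) (d(w, L) = -7 + (L + 34)/(w + w) = -7 + (34 + L)/((2*w)) = -7 + (34 + L)*(1/(2*w)) = -7 + (34 + L)/(2*w))
a(F) = -4 (a(F) = 1*(-4 + F) - F = (-4 + F) - F = -4)
(a(-4)*1)*d(-90, -29) = (-4*1)*((½)*(34 - 29 - 14*(-90))/(-90)) = -2*(-1)*(34 - 29 + 1260)/90 = -2*(-1)*1265/90 = -4*(-253/36) = 253/9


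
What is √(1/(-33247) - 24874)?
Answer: I*√27494799519113/33247 ≈ 157.71*I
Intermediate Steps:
√(1/(-33247) - 24874) = √(-1/33247 - 24874) = √(-826985879/33247) = I*√27494799519113/33247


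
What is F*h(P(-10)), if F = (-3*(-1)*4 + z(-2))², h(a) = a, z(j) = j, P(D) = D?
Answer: -1000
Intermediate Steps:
F = 100 (F = (-3*(-1)*4 - 2)² = (3*4 - 2)² = (12 - 2)² = 10² = 100)
F*h(P(-10)) = 100*(-10) = -1000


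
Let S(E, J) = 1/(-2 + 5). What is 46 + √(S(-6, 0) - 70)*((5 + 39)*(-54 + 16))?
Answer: 46 - 1672*I*√627/3 ≈ 46.0 - 13956.0*I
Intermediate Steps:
S(E, J) = ⅓ (S(E, J) = 1/3 = ⅓)
46 + √(S(-6, 0) - 70)*((5 + 39)*(-54 + 16)) = 46 + √(⅓ - 70)*((5 + 39)*(-54 + 16)) = 46 + √(-209/3)*(44*(-38)) = 46 + (I*√627/3)*(-1672) = 46 - 1672*I*√627/3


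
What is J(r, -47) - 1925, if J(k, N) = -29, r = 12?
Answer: -1954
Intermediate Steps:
J(r, -47) - 1925 = -29 - 1925 = -1954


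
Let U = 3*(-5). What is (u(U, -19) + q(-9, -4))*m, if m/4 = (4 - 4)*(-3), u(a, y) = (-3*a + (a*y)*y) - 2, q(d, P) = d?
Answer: 0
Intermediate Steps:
U = -15
u(a, y) = -2 - 3*a + a*y**2 (u(a, y) = (-3*a + a*y**2) - 2 = -2 - 3*a + a*y**2)
m = 0 (m = 4*((4 - 4)*(-3)) = 4*(0*(-3)) = 4*0 = 0)
(u(U, -19) + q(-9, -4))*m = ((-2 - 3*(-15) - 15*(-19)**2) - 9)*0 = ((-2 + 45 - 15*361) - 9)*0 = ((-2 + 45 - 5415) - 9)*0 = (-5372 - 9)*0 = -5381*0 = 0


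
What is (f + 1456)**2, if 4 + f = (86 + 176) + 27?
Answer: 3031081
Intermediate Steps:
f = 285 (f = -4 + ((86 + 176) + 27) = -4 + (262 + 27) = -4 + 289 = 285)
(f + 1456)**2 = (285 + 1456)**2 = 1741**2 = 3031081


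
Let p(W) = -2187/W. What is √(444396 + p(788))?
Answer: √68985826617/394 ≈ 666.63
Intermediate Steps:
√(444396 + p(788)) = √(444396 - 2187/788) = √(350181861/788) = √68985826617/394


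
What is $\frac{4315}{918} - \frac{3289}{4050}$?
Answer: $\frac{133856}{34425} \approx 3.8883$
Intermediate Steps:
$\frac{4315}{918} - \frac{3289}{4050} = \frac{133856}{34425}$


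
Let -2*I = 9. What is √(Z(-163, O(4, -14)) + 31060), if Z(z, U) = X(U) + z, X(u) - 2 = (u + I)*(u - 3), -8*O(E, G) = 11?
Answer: 3*√219909/8 ≈ 175.85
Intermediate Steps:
I = -9/2 (I = -½*9 = -9/2 ≈ -4.5000)
O(E, G) = -11/8 (O(E, G) = -⅛*11 = -11/8)
X(u) = 2 + (-3 + u)*(-9/2 + u) (X(u) = 2 + (u - 9/2)*(u - 3) = 2 + (-9/2 + u)*(-3 + u) = 2 + (-3 + u)*(-9/2 + u))
Z(z, U) = 31/2 + z + U² - 15*U/2 (Z(z, U) = (31/2 + U² - 15*U/2) + z = 31/2 + z + U² - 15*U/2)
√(Z(-163, O(4, -14)) + 31060) = √((31/2 - 163 + (-11/8)² - 15/2*(-11/8)) + 31060) = √((31/2 - 163 + 121/64 + 165/16) + 31060) = √(-8659/64 + 31060) = √(1979181/64) = 3*√219909/8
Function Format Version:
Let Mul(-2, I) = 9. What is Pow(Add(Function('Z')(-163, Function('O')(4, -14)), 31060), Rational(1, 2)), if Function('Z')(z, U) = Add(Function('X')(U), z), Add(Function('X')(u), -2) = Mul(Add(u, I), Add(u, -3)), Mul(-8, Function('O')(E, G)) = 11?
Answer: Mul(Rational(3, 8), Pow(219909, Rational(1, 2))) ≈ 175.85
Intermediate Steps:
I = Rational(-9, 2) (I = Mul(Rational(-1, 2), 9) = Rational(-9, 2) ≈ -4.5000)
Function('O')(E, G) = Rational(-11, 8) (Function('O')(E, G) = Mul(Rational(-1, 8), 11) = Rational(-11, 8))
Function('X')(u) = Add(2, Mul(Add(-3, u), Add(Rational(-9, 2), u))) (Function('X')(u) = Add(2, Mul(Add(u, Rational(-9, 2)), Add(u, -3))) = Add(2, Mul(Add(Rational(-9, 2), u), Add(-3, u))) = Add(2, Mul(Add(-3, u), Add(Rational(-9, 2), u))))
Function('Z')(z, U) = Add(Rational(31, 2), z, Pow(U, 2), Mul(Rational(-15, 2), U)) (Function('Z')(z, U) = Add(Add(Rational(31, 2), Pow(U, 2), Mul(Rational(-15, 2), U)), z) = Add(Rational(31, 2), z, Pow(U, 2), Mul(Rational(-15, 2), U)))
Pow(Add(Function('Z')(-163, Function('O')(4, -14)), 31060), Rational(1, 2)) = Pow(Add(Add(Rational(31, 2), -163, Pow(Rational(-11, 8), 2), Mul(Rational(-15, 2), Rational(-11, 8))), 31060), Rational(1, 2)) = Pow(Add(Add(Rational(31, 2), -163, Rational(121, 64), Rational(165, 16)), 31060), Rational(1, 2)) = Pow(Add(Rational(-8659, 64), 31060), Rational(1, 2)) = Pow(Rational(1979181, 64), Rational(1, 2)) = Mul(Rational(3, 8), Pow(219909, Rational(1, 2)))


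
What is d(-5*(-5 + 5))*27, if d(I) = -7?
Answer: -189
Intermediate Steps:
d(-5*(-5 + 5))*27 = -7*27 = -189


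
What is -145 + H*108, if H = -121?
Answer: -13213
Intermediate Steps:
-145 + H*108 = -145 - 121*108 = -145 - 13068 = -13213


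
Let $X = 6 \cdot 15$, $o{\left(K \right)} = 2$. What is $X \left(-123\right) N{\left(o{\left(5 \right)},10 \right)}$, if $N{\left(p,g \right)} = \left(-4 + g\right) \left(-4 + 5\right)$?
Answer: $-66420$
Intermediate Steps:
$N{\left(p,g \right)} = -4 + g$ ($N{\left(p,g \right)} = \left(-4 + g\right) 1 = -4 + g$)
$X = 90$
$X \left(-123\right) N{\left(o{\left(5 \right)},10 \right)} = 90 \left(-123\right) \left(-4 + 10\right) = \left(-11070\right) 6 = -66420$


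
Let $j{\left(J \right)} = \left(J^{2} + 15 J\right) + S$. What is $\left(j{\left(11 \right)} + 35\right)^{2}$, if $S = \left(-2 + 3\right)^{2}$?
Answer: $103684$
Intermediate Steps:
$S = 1$ ($S = 1^{2} = 1$)
$j{\left(J \right)} = 1 + J^{2} + 15 J$ ($j{\left(J \right)} = \left(J^{2} + 15 J\right) + 1 = 1 + J^{2} + 15 J$)
$\left(j{\left(11 \right)} + 35\right)^{2} = \left(\left(1 + 11^{2} + 15 \cdot 11\right) + 35\right)^{2} = \left(\left(1 + 121 + 165\right) + 35\right)^{2} = \left(287 + 35\right)^{2} = 322^{2} = 103684$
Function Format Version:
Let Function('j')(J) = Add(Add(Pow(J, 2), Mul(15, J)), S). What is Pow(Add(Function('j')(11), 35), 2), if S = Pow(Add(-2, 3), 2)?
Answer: 103684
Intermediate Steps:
S = 1 (S = Pow(1, 2) = 1)
Function('j')(J) = Add(1, Pow(J, 2), Mul(15, J)) (Function('j')(J) = Add(Add(Pow(J, 2), Mul(15, J)), 1) = Add(1, Pow(J, 2), Mul(15, J)))
Pow(Add(Function('j')(11), 35), 2) = Pow(Add(Add(1, Pow(11, 2), Mul(15, 11)), 35), 2) = Pow(Add(Add(1, 121, 165), 35), 2) = Pow(Add(287, 35), 2) = Pow(322, 2) = 103684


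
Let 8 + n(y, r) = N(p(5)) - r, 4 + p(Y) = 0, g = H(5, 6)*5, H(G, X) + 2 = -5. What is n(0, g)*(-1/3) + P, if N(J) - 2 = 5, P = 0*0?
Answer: -34/3 ≈ -11.333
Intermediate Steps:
P = 0
H(G, X) = -7 (H(G, X) = -2 - 5 = -7)
g = -35 (g = -7*5 = -35)
p(Y) = -4 (p(Y) = -4 + 0 = -4)
N(J) = 7 (N(J) = 2 + 5 = 7)
n(y, r) = -1 - r (n(y, r) = -8 + (7 - r) = -1 - r)
n(0, g)*(-1/3) + P = (-1 - 1*(-35))*(-1/3) + 0 = (-1 + 35)*(-1*⅓) + 0 = 34*(-⅓) + 0 = -34/3 + 0 = -34/3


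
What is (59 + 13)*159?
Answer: 11448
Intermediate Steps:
(59 + 13)*159 = 72*159 = 11448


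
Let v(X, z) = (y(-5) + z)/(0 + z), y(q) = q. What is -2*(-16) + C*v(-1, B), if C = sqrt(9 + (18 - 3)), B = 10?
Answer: 32 + sqrt(6) ≈ 34.449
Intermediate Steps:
C = 2*sqrt(6) (C = sqrt(9 + 15) = sqrt(24) = 2*sqrt(6) ≈ 4.8990)
v(X, z) = (-5 + z)/z (v(X, z) = (-5 + z)/(0 + z) = (-5 + z)/z)
-2*(-16) + C*v(-1, B) = -2*(-16) + (2*sqrt(6))*((-5 + 10)/10) = 32 + (2*sqrt(6))*((1/10)*5) = 32 + (2*sqrt(6))*(1/2) = 32 + sqrt(6)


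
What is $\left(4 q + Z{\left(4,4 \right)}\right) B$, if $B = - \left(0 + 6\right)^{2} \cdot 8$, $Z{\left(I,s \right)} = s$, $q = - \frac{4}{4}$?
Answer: $0$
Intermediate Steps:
$q = -1$ ($q = \left(-4\right) \frac{1}{4} = -1$)
$B = -288$ ($B = - 6^{2} \cdot 8 = - 36 \cdot 8 = \left(-1\right) 288 = -288$)
$\left(4 q + Z{\left(4,4 \right)}\right) B = \left(4 \left(-1\right) + 4\right) \left(-288\right) = \left(-4 + 4\right) \left(-288\right) = 0 \left(-288\right) = 0$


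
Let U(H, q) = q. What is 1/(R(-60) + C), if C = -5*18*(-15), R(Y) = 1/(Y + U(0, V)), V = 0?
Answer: 60/80999 ≈ 0.00074075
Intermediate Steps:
R(Y) = 1/Y (R(Y) = 1/(Y + 0) = 1/Y)
C = 1350 (C = -90*(-15) = 1350)
1/(R(-60) + C) = 1/(1/(-60) + 1350) = 1/(-1/60 + 1350) = 1/(80999/60) = 60/80999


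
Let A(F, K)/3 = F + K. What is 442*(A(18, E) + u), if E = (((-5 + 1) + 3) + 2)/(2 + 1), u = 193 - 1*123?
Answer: 55250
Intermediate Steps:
u = 70 (u = 193 - 123 = 70)
E = ⅓ (E = ((-4 + 3) + 2)/3 = (-1 + 2)*(⅓) = 1*(⅓) = ⅓ ≈ 0.33333)
A(F, K) = 3*F + 3*K (A(F, K) = 3*(F + K) = 3*F + 3*K)
442*(A(18, E) + u) = 442*((3*18 + 3*(⅓)) + 70) = 442*((54 + 1) + 70) = 442*(55 + 70) = 442*125 = 55250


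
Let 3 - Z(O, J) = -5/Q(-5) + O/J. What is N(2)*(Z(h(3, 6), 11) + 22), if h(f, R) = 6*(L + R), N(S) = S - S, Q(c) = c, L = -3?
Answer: 0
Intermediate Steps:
N(S) = 0
h(f, R) = -18 + 6*R (h(f, R) = 6*(-3 + R) = -18 + 6*R)
Z(O, J) = 2 - O/J (Z(O, J) = 3 - (-5/(-5) + O/J) = 3 - (-5*(-1/5) + O/J) = 3 - (1 + O/J) = 3 + (-1 - O/J) = 2 - O/J)
N(2)*(Z(h(3, 6), 11) + 22) = 0*((2 - 1*(-18 + 6*6)/11) + 22) = 0*((2 - 1*(-18 + 36)*1/11) + 22) = 0*((2 - 1*18*1/11) + 22) = 0*((2 - 18/11) + 22) = 0*(4/11 + 22) = 0*(246/11) = 0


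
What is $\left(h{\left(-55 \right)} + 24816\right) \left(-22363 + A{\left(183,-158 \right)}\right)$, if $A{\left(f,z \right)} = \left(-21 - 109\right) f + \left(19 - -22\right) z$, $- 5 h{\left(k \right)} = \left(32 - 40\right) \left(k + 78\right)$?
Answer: $- \frac{6540138584}{5} \approx -1.308 \cdot 10^{9}$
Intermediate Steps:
$h{\left(k \right)} = \frac{624}{5} + \frac{8 k}{5}$ ($h{\left(k \right)} = - \frac{\left(32 - 40\right) \left(k + 78\right)}{5} = - \frac{\left(-8\right) \left(78 + k\right)}{5} = - \frac{-624 - 8 k}{5} = \frac{624}{5} + \frac{8 k}{5}$)
$A{\left(f,z \right)} = - 130 f + 41 z$ ($A{\left(f,z \right)} = \left(-21 - 109\right) f + \left(19 + 22\right) z = - 130 f + 41 z$)
$\left(h{\left(-55 \right)} + 24816\right) \left(-22363 + A{\left(183,-158 \right)}\right) = \left(\left(\frac{624}{5} + \frac{8}{5} \left(-55\right)\right) + 24816\right) \left(-22363 + \left(\left(-130\right) 183 + 41 \left(-158\right)\right)\right) = \left(\left(\frac{624}{5} - 88\right) + 24816\right) \left(-22363 - 30268\right) = \left(\frac{184}{5} + 24816\right) \left(-22363 - 30268\right) = \frac{124264}{5} \left(-52631\right) = - \frac{6540138584}{5}$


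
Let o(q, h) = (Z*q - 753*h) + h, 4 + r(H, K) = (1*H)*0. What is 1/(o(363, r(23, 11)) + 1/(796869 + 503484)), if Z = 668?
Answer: 1300353/319226258677 ≈ 4.0735e-6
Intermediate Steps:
r(H, K) = -4 (r(H, K) = -4 + (1*H)*0 = -4 + H*0 = -4 + 0 = -4)
o(q, h) = -752*h + 668*q (o(q, h) = (668*q - 753*h) + h = (-753*h + 668*q) + h = -752*h + 668*q)
1/(o(363, r(23, 11)) + 1/(796869 + 503484)) = 1/((-752*(-4) + 668*363) + 1/(796869 + 503484)) = 1/((3008 + 242484) + 1/1300353) = 1/(245492 + 1/1300353) = 1/(319226258677/1300353) = 1300353/319226258677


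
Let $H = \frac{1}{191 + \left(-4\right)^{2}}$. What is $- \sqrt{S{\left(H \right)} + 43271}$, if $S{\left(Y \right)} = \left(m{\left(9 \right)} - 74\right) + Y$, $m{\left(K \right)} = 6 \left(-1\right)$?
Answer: $- \frac{\sqrt{205632374}}{69} \approx -207.82$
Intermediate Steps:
$m{\left(K \right)} = -6$
$H = \frac{1}{207}$ ($H = \frac{1}{191 + 16} = \frac{1}{207} \approx 0.0048309$)
$S{\left(Y \right)} = -80 + Y$ ($S{\left(Y \right)} = \left(-6 - 74\right) + Y = -80 + Y$)
$- \sqrt{S{\left(H \right)} + 43271} = - \sqrt{\left(-80 + \frac{1}{207}\right) + 43271} = - \sqrt{- \frac{16559}{207} + 43271} = - \sqrt{\frac{8940538}{207}} = - \frac{\sqrt{205632374}}{69}$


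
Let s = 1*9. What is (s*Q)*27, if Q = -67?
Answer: -16281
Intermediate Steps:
s = 9
(s*Q)*27 = (9*(-67))*27 = -603*27 = -16281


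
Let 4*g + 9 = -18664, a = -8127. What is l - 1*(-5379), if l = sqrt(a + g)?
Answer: 5379 + I*sqrt(51181)/2 ≈ 5379.0 + 113.12*I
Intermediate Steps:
g = -18673/4 (g = -9/4 + (1/4)*(-18664) = -9/4 - 4666 = -18673/4 ≈ -4668.3)
l = I*sqrt(51181)/2 (l = sqrt(-8127 - 18673/4) = sqrt(-51181/4) = I*sqrt(51181)/2 ≈ 113.12*I)
l - 1*(-5379) = I*sqrt(51181)/2 - 1*(-5379) = I*sqrt(51181)/2 + 5379 = 5379 + I*sqrt(51181)/2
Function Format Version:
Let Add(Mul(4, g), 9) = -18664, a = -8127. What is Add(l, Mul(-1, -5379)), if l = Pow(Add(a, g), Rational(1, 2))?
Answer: Add(5379, Mul(Rational(1, 2), I, Pow(51181, Rational(1, 2)))) ≈ Add(5379.0, Mul(113.12, I))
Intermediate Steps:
g = Rational(-18673, 4) (g = Add(Rational(-9, 4), Mul(Rational(1, 4), -18664)) = Add(Rational(-9, 4), -4666) = Rational(-18673, 4) ≈ -4668.3)
l = Mul(Rational(1, 2), I, Pow(51181, Rational(1, 2))) (l = Pow(Add(-8127, Rational(-18673, 4)), Rational(1, 2)) = Pow(Rational(-51181, 4), Rational(1, 2)) = Mul(Rational(1, 2), I, Pow(51181, Rational(1, 2))) ≈ Mul(113.12, I))
Add(l, Mul(-1, -5379)) = Add(Mul(Rational(1, 2), I, Pow(51181, Rational(1, 2))), Mul(-1, -5379)) = Add(Mul(Rational(1, 2), I, Pow(51181, Rational(1, 2))), 5379) = Add(5379, Mul(Rational(1, 2), I, Pow(51181, Rational(1, 2))))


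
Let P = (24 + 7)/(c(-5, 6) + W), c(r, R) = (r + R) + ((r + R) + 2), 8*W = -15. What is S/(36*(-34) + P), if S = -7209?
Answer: 122553/20560 ≈ 5.9607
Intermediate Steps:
W = -15/8 (W = (1/8)*(-15) = -15/8 ≈ -1.8750)
c(r, R) = 2 + 2*R + 2*r (c(r, R) = (R + r) + ((R + r) + 2) = (R + r) + (2 + R + r) = 2 + 2*R + 2*r)
P = 248/17 (P = (24 + 7)/((2 + 2*6 + 2*(-5)) - 15/8) = 31/((2 + 12 - 10) - 15/8) = 31/(4 - 15/8) = 31/(17/8) = 31*(8/17) = 248/17 ≈ 14.588)
S/(36*(-34) + P) = -7209/(36*(-34) + 248/17) = -7209/(-1224 + 248/17) = -7209/(-20560/17) = -7209*(-17/20560) = 122553/20560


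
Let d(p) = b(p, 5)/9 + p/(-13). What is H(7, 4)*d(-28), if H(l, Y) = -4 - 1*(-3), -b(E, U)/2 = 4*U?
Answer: 268/117 ≈ 2.2906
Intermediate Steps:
b(E, U) = -8*U
H(l, Y) = -1 (H(l, Y) = -4 + 3 = -1)
d(p) = -40/9 - p/13 (d(p) = -8*5/9 + p/(-13) = -40*1/9 + p*(-1/13) = -40/9 - p/13)
H(7, 4)*d(-28) = -(-40/9 - 1/13*(-28)) = -(-40/9 + 28/13) = -1*(-268/117) = 268/117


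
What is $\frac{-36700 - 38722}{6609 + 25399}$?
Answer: $- \frac{37711}{16004} \approx -2.3563$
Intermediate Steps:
$\frac{-36700 - 38722}{6609 + 25399} = - \frac{75422}{32008} = \left(-75422\right) \frac{1}{32008} = - \frac{37711}{16004}$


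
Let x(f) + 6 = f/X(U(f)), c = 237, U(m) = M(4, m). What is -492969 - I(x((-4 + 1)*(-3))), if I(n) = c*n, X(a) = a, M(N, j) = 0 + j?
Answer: -491784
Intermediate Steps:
M(N, j) = j
U(m) = m
x(f) = -5 (x(f) = -6 + f/f = -6 + 1 = -5)
I(n) = 237*n
-492969 - I(x((-4 + 1)*(-3))) = -492969 - 237*(-5) = -492969 - 1*(-1185) = -492969 + 1185 = -491784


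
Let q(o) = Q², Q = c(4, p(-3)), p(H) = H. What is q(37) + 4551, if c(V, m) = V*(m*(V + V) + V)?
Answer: 10951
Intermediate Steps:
c(V, m) = V*(V + 2*V*m) (c(V, m) = V*(m*(2*V) + V) = V*(2*V*m + V) = V*(V + 2*V*m))
Q = -80 (Q = 4²*(1 + 2*(-3)) = 16*(1 - 6) = 16*(-5) = -80)
q(o) = 6400 (q(o) = (-80)² = 6400)
q(37) + 4551 = 6400 + 4551 = 10951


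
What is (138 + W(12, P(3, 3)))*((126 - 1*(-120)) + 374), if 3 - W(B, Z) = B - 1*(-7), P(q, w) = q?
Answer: 75640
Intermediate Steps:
W(B, Z) = -4 - B (W(B, Z) = 3 - (B - 1*(-7)) = 3 - (B + 7) = 3 - (7 + B) = 3 + (-7 - B) = -4 - B)
(138 + W(12, P(3, 3)))*((126 - 1*(-120)) + 374) = (138 + (-4 - 1*12))*((126 - 1*(-120)) + 374) = (138 + (-4 - 12))*((126 + 120) + 374) = (138 - 16)*(246 + 374) = 122*620 = 75640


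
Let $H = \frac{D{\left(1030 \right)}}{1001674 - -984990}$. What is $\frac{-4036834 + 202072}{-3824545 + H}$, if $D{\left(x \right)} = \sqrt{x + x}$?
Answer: $\frac{28099579064747001053664}{28024713036736782920239} + \frac{36982444728 \sqrt{515}}{140123565183683914601195} \approx 1.0027$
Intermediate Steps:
$D{\left(x \right)} = \sqrt{2} \sqrt{x}$ ($D{\left(x \right)} = \sqrt{2 x} = \sqrt{2} \sqrt{x}$)
$H = \frac{\sqrt{515}}{993332}$ ($H = \frac{\sqrt{2} \sqrt{1030}}{1001674 - -984990} = \frac{2 \sqrt{515}}{1001674 + 984990} = \frac{2 \sqrt{515}}{1986664} = 2 \sqrt{515} \cdot \frac{1}{1986664} = \frac{\sqrt{515}}{993332} \approx 2.2846 \cdot 10^{-5}$)
$\frac{-4036834 + 202072}{-3824545 + H} = \frac{-4036834 + 202072}{-3824545 + \frac{\sqrt{515}}{993332}} = - \frac{3834762}{-3824545 + \frac{\sqrt{515}}{993332}}$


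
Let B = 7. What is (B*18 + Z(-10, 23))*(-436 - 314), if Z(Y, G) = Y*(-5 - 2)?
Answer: -147000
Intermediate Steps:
Z(Y, G) = -7*Y (Z(Y, G) = Y*(-7) = -7*Y)
(B*18 + Z(-10, 23))*(-436 - 314) = (7*18 - 7*(-10))*(-436 - 314) = (126 + 70)*(-750) = 196*(-750) = -147000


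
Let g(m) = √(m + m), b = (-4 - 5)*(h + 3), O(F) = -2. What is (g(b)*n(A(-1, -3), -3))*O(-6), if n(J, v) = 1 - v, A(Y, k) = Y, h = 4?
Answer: -24*I*√14 ≈ -89.8*I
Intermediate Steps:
b = -63 (b = (-4 - 5)*(4 + 3) = -9*7 = -63)
g(m) = √2*√m (g(m) = √(2*m) = √2*√m)
(g(b)*n(A(-1, -3), -3))*O(-6) = ((√2*√(-63))*(1 - 1*(-3)))*(-2) = ((√2*(3*I*√7))*(1 + 3))*(-2) = ((3*I*√14)*4)*(-2) = (12*I*√14)*(-2) = -24*I*√14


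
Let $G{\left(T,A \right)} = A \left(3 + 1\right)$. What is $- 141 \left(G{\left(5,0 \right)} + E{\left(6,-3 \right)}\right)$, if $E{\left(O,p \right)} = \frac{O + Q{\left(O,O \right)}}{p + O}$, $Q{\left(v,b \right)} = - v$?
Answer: $0$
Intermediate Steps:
$E{\left(O,p \right)} = 0$ ($E{\left(O,p \right)} = \frac{O - O}{p + O} = \frac{0}{O + p} = 0$)
$G{\left(T,A \right)} = 4 A$ ($G{\left(T,A \right)} = A 4 = 4 A$)
$- 141 \left(G{\left(5,0 \right)} + E{\left(6,-3 \right)}\right) = - 141 \left(4 \cdot 0 + 0\right) = - 141 \left(0 + 0\right) = \left(-141\right) 0 = 0$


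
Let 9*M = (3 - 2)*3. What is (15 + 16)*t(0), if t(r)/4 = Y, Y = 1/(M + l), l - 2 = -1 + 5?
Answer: 372/19 ≈ 19.579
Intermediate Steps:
l = 6 (l = 2 + (-1 + 5) = 2 + 4 = 6)
M = 1/3 (M = ((3 - 2)*3)/9 = (1*3)/9 = (1/9)*3 = 1/3 ≈ 0.33333)
Y = 3/19 (Y = 1/(1/3 + 6) = 1/(19/3) = 3/19 ≈ 0.15789)
t(r) = 12/19 (t(r) = 4*(3/19) = 12/19)
(15 + 16)*t(0) = (15 + 16)*(12/19) = 31*(12/19) = 372/19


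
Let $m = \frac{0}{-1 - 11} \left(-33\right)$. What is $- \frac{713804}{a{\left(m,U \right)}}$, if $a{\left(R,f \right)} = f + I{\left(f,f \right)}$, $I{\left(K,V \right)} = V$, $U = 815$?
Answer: $- \frac{356902}{815} \approx -437.92$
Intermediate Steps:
$m = 0$ ($m = \frac{0}{-1 - 11} \left(-33\right) = \frac{0}{-12} \left(-33\right) = 0 \left(- \frac{1}{12}\right) \left(-33\right) = 0 \left(-33\right) = 0$)
$a{\left(R,f \right)} = 2 f$ ($a{\left(R,f \right)} = f + f = 2 f$)
$- \frac{713804}{a{\left(m,U \right)}} = - \frac{713804}{2 \cdot 815} = - \frac{713804}{1630} = \left(-713804\right) \frac{1}{1630} = - \frac{356902}{815}$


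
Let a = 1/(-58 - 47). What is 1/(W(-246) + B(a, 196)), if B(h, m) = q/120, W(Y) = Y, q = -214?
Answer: -60/14867 ≈ -0.0040358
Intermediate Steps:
a = -1/105 (a = 1/(-105) = -1/105 ≈ -0.0095238)
B(h, m) = -107/60 (B(h, m) = -214/120 = -214*1/120 = -107/60)
1/(W(-246) + B(a, 196)) = 1/(-246 - 107/60) = 1/(-14867/60) = -60/14867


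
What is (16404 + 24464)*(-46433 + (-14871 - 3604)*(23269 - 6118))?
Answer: -12951525205144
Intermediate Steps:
(16404 + 24464)*(-46433 + (-14871 - 3604)*(23269 - 6118)) = 40868*(-46433 - 18475*17151) = 40868*(-46433 - 316864725) = 40868*(-316911158) = -12951525205144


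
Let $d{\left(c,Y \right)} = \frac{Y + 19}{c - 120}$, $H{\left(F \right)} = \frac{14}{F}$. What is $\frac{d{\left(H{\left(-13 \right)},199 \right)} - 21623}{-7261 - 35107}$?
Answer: $\frac{8509359}{16671808} \approx 0.5104$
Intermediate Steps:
$d{\left(c,Y \right)} = \frac{19 + Y}{-120 + c}$
$\frac{d{\left(H{\left(-13 \right)},199 \right)} - 21623}{-7261 - 35107} = \frac{\frac{19 + 199}{-120 + \frac{14}{-13}} - 21623}{-7261 - 35107} = \frac{\frac{1}{-120 + 14 \left(- \frac{1}{13}\right)} 218 - 21623}{-42368} = \left(\frac{1}{-120 - \frac{14}{13}} \cdot 218 - 21623\right) \left(- \frac{1}{42368}\right) = \left(\frac{1}{- \frac{1574}{13}} \cdot 218 - 21623\right) \left(- \frac{1}{42368}\right) = \left(\left(- \frac{13}{1574}\right) 218 - 21623\right) \left(- \frac{1}{42368}\right) = \left(- \frac{1417}{787} - 21623\right) \left(- \frac{1}{42368}\right) = \left(- \frac{17018718}{787}\right) \left(- \frac{1}{42368}\right) = \frac{8509359}{16671808}$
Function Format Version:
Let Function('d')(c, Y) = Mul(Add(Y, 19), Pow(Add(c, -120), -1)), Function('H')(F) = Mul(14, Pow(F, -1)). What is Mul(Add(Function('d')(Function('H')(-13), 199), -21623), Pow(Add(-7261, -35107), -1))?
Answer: Rational(8509359, 16671808) ≈ 0.51040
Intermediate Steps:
Function('d')(c, Y) = Mul(Pow(Add(-120, c), -1), Add(19, Y)) (Function('d')(c, Y) = Mul(Add(19, Y), Pow(Add(-120, c), -1)) = Mul(Pow(Add(-120, c), -1), Add(19, Y)))
Mul(Add(Function('d')(Function('H')(-13), 199), -21623), Pow(Add(-7261, -35107), -1)) = Mul(Add(Mul(Pow(Add(-120, Mul(14, Pow(-13, -1))), -1), Add(19, 199)), -21623), Pow(Add(-7261, -35107), -1)) = Mul(Add(Mul(Pow(Add(-120, Mul(14, Rational(-1, 13))), -1), 218), -21623), Pow(-42368, -1)) = Mul(Add(Mul(Pow(Add(-120, Rational(-14, 13)), -1), 218), -21623), Rational(-1, 42368)) = Mul(Add(Mul(Pow(Rational(-1574, 13), -1), 218), -21623), Rational(-1, 42368)) = Mul(Add(Mul(Rational(-13, 1574), 218), -21623), Rational(-1, 42368)) = Mul(Add(Rational(-1417, 787), -21623), Rational(-1, 42368)) = Mul(Rational(-17018718, 787), Rational(-1, 42368)) = Rational(8509359, 16671808)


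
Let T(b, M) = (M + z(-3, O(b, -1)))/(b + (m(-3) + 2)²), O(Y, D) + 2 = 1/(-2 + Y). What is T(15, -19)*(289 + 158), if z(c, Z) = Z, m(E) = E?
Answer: -7599/13 ≈ -584.54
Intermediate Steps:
O(Y, D) = -2 + 1/(-2 + Y)
T(b, M) = (M + (5 - 2*b)/(-2 + b))/(1 + b) (T(b, M) = (M + (5 - 2*b)/(-2 + b))/(b + (-3 + 2)²) = (M + (5 - 2*b)/(-2 + b))/(b + (-1)²) = (M + (5 - 2*b)/(-2 + b))/(b + 1) = (M + (5 - 2*b)/(-2 + b))/(1 + b))
T(15, -19)*(289 + 158) = ((5 - 2*15 - 19*(-2 + 15))/((1 + 15)*(-2 + 15)))*(289 + 158) = ((5 - 30 - 19*13)/(16*13))*447 = ((1/16)*(1/13)*(5 - 30 - 247))*447 = ((1/16)*(1/13)*(-272))*447 = -17/13*447 = -7599/13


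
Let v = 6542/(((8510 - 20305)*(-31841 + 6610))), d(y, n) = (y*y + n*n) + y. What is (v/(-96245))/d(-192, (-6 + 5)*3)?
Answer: -6542/1050634729393190025 ≈ -6.2267e-15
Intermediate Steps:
d(y, n) = y + n² + y² (d(y, n) = (y² + n²) + y = (n² + y²) + y = y + n² + y²)
v = 6542/297599645 (v = 6542/((-11795*(-25231))) = 6542/297599645 ≈ 2.1983e-5)
(v/(-96245))/d(-192, (-6 + 5)*3) = ((6542/297599645)/(-96245))/(-192 + ((-6 + 5)*3)² + (-192)²) = ((6542/297599645)*(-1/96245))/(-192 + (-1*3)² + 36864) = -6542/(28642477833025*(-192 + (-3)² + 36864)) = -6542/(28642477833025*(-192 + 9 + 36864)) = -6542/28642477833025/36681 = -6542/28642477833025*1/36681 = -6542/1050634729393190025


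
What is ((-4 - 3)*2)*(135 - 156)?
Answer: 294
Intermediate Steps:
((-4 - 3)*2)*(135 - 156) = -7*2*(-21) = -14*(-21) = 294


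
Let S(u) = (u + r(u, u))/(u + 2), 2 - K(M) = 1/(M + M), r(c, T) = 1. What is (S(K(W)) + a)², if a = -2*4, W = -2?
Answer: 15129/289 ≈ 52.349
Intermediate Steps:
K(M) = 2 - 1/(2*M) (K(M) = 2 - 1/(M + M) = 2 - 1/(2*M))
S(u) = (1 + u)/(2 + u) (S(u) = (u + 1)/(u + 2) = (1 + u)/(2 + u))
a = -8
(S(K(W)) + a)² = ((1 + (2 - ½/(-2)))/(2 + (2 - ½/(-2))) - 8)² = ((1 + (2 - ½*(-½)))/(2 + (2 - ½*(-½))) - 8)² = ((1 + (2 + ¼))/(2 + (2 + ¼)) - 8)² = ((1 + 9/4)/(2 + 9/4) - 8)² = ((13/4)/(17/4) - 8)² = ((4/17)*(13/4) - 8)² = (13/17 - 8)² = (-123/17)² = 15129/289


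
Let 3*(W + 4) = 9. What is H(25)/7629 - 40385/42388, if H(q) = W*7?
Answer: -308393881/323378052 ≈ -0.95366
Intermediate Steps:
W = -1 (W = -4 + (⅓)*9 = -4 + 3 = -1)
H(q) = -7 (H(q) = -1*7 = -7)
H(25)/7629 - 40385/42388 = -7/7629 - 40385/42388 = -308393881/323378052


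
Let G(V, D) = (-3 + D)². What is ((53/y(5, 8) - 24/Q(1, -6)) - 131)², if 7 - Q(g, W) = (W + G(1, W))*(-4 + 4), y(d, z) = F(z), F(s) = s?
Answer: 51222649/3136 ≈ 16334.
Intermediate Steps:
y(d, z) = z
Q(g, W) = 7 (Q(g, W) = 7 - (W + (-3 + W)²)*(-4 + 4) = 7 - (W + (-3 + W)²)*0 = 7 - 1*0 = 7 + 0 = 7)
((53/y(5, 8) - 24/Q(1, -6)) - 131)² = ((53/8 - 24/7) - 131)² = (179/56 - 131)² = (-7157/56)² = 51222649/3136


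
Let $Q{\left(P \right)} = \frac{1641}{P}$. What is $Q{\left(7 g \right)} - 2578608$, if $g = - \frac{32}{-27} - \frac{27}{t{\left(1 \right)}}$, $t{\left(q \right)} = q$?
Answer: $- \frac{12581072739}{4879} \approx -2.5786 \cdot 10^{6}$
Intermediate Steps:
$g = - \frac{697}{27}$ ($g = - \frac{32}{-27} - \frac{27}{1} = \left(-32\right) \left(- \frac{1}{27}\right) - 27 = \frac{32}{27} - 27 = - \frac{697}{27} \approx -25.815$)
$Q{\left(7 g \right)} - 2578608 = \frac{1641}{7 \left(- \frac{697}{27}\right)} - 2578608 = \frac{1641}{- \frac{4879}{27}} - 2578608 = 1641 \left(- \frac{27}{4879}\right) - 2578608 = - \frac{44307}{4879} - 2578608 = - \frac{12581072739}{4879}$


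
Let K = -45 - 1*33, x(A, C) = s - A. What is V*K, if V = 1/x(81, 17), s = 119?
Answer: -39/19 ≈ -2.0526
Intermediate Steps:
x(A, C) = 119 - A
V = 1/38 (V = 1/(119 - 1*81) = 1/(119 - 81) = 1/38 ≈ 0.026316)
K = -78 (K = -45 - 33 = -78)
V*K = (1/38)*(-78) = -39/19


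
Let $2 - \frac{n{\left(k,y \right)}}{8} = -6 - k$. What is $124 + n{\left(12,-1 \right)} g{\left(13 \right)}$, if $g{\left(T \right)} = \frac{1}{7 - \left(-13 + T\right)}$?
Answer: $\frac{1028}{7} \approx 146.86$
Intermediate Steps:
$n{\left(k,y \right)} = 64 + 8 k$ ($n{\left(k,y \right)} = 16 - 8 \left(-6 - k\right) = 16 + \left(48 + 8 k\right) = 64 + 8 k$)
$g{\left(T \right)} = \frac{1}{20 - T}$
$124 + n{\left(12,-1 \right)} g{\left(13 \right)} = 124 + \left(64 + 8 \cdot 12\right) \left(- \frac{1}{-20 + 13}\right) = 124 + \left(64 + 96\right) \left(- \frac{1}{-7}\right) = 124 + 160 \left(\left(-1\right) \left(- \frac{1}{7}\right)\right) = 124 + 160 \cdot \frac{1}{7} = 124 + \frac{160}{7} = \frac{1028}{7}$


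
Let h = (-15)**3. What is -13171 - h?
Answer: -9796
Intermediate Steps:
h = -3375
-13171 - h = -13171 - 1*(-3375) = -13171 + 3375 = -9796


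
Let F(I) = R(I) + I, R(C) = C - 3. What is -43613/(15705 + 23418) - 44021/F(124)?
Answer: -247559824/1369305 ≈ -180.79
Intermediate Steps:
R(C) = -3 + C
F(I) = -3 + 2*I (F(I) = (-3 + I) + I = -3 + 2*I)
-43613/(15705 + 23418) - 44021/F(124) = -43613/(15705 + 23418) - 44021/(-3 + 2*124) = -43613/39123 - 44021/(-3 + 248) = -43613*1/39123 - 44021/245 = -43613/39123 - 44021*1/245 = -43613/39123 - 44021/245 = -247559824/1369305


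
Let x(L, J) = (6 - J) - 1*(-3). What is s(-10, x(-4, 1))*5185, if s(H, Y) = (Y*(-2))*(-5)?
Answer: 414800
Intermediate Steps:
x(L, J) = 9 - J (x(L, J) = (6 - J) + 3 = 9 - J)
s(H, Y) = 10*Y (s(H, Y) = -2*Y*(-5) = 10*Y)
s(-10, x(-4, 1))*5185 = (10*(9 - 1*1))*5185 = (10*(9 - 1))*5185 = (10*8)*5185 = 80*5185 = 414800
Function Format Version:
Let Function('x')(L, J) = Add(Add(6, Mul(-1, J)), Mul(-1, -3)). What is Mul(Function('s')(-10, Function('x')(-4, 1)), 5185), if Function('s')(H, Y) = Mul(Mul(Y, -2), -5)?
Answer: 414800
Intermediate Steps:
Function('x')(L, J) = Add(9, Mul(-1, J)) (Function('x')(L, J) = Add(Add(6, Mul(-1, J)), 3) = Add(9, Mul(-1, J)))
Function('s')(H, Y) = Mul(10, Y) (Function('s')(H, Y) = Mul(Mul(-2, Y), -5) = Mul(10, Y))
Mul(Function('s')(-10, Function('x')(-4, 1)), 5185) = Mul(Mul(10, Add(9, Mul(-1, 1))), 5185) = Mul(Mul(10, Add(9, -1)), 5185) = Mul(Mul(10, 8), 5185) = Mul(80, 5185) = 414800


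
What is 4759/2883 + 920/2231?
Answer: 576943/279651 ≈ 2.0631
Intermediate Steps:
4759/2883 + 920/2231 = 4759*(1/2883) + 920*(1/2231) = 4759/2883 + 40/97 = 576943/279651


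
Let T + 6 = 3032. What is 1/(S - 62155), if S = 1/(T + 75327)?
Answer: -78353/4870030714 ≈ -1.6089e-5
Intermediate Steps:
T = 3026 (T = -6 + 3032 = 3026)
S = 1/78353 (S = 1/(3026 + 75327) = 1/78353 ≈ 1.2763e-5)
1/(S - 62155) = 1/(1/78353 - 62155) = 1/(-4870030714/78353) = -78353/4870030714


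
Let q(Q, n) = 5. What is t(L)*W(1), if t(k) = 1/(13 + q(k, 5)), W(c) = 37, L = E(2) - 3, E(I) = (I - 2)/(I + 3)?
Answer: 37/18 ≈ 2.0556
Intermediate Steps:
E(I) = (-2 + I)/(3 + I)
L = -3 (L = (-2 + 2)/(3 + 2) - 3 = 0/5 - 3 = (⅕)*0 - 3 = 0 - 3 = -3)
t(k) = 1/18 (t(k) = 1/(13 + 5) = 1/18)
t(L)*W(1) = (1/18)*37 = 37/18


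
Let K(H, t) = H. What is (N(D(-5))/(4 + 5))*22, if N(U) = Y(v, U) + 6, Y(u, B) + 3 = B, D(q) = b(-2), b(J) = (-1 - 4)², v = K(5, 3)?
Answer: 616/9 ≈ 68.444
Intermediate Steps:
v = 5
b(J) = 25 (b(J) = (-5)² = 25)
D(q) = 25
Y(u, B) = -3 + B
N(U) = 3 + U (N(U) = (-3 + U) + 6 = 3 + U)
(N(D(-5))/(4 + 5))*22 = ((3 + 25)/(4 + 5))*22 = (28/9)*22 = 616/9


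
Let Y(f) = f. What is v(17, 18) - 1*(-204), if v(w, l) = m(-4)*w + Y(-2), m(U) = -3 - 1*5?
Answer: 66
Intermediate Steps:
m(U) = -8 (m(U) = -3 - 5 = -8)
v(w, l) = -2 - 8*w (v(w, l) = -8*w - 2 = -2 - 8*w)
v(17, 18) - 1*(-204) = (-2 - 8*17) - 1*(-204) = (-2 - 136) + 204 = -138 + 204 = 66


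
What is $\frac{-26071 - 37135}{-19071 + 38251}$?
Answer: $- \frac{31603}{9590} \approx -3.2954$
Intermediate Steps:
$\frac{-26071 - 37135}{-19071 + 38251} = - \frac{63206}{19180} = \left(-63206\right) \frac{1}{19180} = - \frac{31603}{9590}$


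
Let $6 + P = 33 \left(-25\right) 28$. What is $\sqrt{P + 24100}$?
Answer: $\sqrt{994} \approx 31.528$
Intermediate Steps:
$P = -23106$ ($P = -6 + 33 \left(-25\right) 28 = -6 - 23100 = -23106$)
$\sqrt{P + 24100} = \sqrt{-23106 + 24100} = \sqrt{994}$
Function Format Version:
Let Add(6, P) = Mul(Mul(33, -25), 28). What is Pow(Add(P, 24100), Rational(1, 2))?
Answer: Pow(994, Rational(1, 2)) ≈ 31.528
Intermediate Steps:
P = -23106 (P = Add(-6, Mul(Mul(33, -25), 28)) = Add(-6, Mul(-825, 28)) = Add(-6, -23100) = -23106)
Pow(Add(P, 24100), Rational(1, 2)) = Pow(Add(-23106, 24100), Rational(1, 2)) = Pow(994, Rational(1, 2))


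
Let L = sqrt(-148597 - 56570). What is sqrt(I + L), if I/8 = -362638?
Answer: sqrt(-2901104 + I*sqrt(205167)) ≈ 0.13 + 1703.3*I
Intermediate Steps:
I = -2901104 (I = 8*(-362638) = -2901104)
L = I*sqrt(205167) (L = sqrt(-205167) = I*sqrt(205167) ≈ 452.95*I)
sqrt(I + L) = sqrt(-2901104 + I*sqrt(205167))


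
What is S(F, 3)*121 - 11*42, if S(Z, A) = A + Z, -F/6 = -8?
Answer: 5709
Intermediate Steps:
F = 48 (F = -6*(-8) = 48)
S(F, 3)*121 - 11*42 = (3 + 48)*121 - 11*42 = 51*121 - 462 = 6171 - 462 = 5709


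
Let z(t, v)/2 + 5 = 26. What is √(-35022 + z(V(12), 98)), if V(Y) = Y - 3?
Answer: 2*I*√8745 ≈ 187.03*I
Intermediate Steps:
V(Y) = -3 + Y
z(t, v) = 42 (z(t, v) = -10 + 2*26 = -10 + 52 = 42)
√(-35022 + z(V(12), 98)) = √(-35022 + 42) = √(-34980) = 2*I*√8745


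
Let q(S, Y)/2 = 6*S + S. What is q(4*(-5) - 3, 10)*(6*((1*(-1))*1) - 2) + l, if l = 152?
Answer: 2728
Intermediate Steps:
q(S, Y) = 14*S (q(S, Y) = 2*(6*S + S) = 2*(7*S) = 14*S)
q(4*(-5) - 3, 10)*(6*((1*(-1))*1) - 2) + l = (14*(4*(-5) - 3))*(6*((1*(-1))*1) - 2) + 152 = (14*(-20 - 3))*(6*(-1*1) - 2) + 152 = (14*(-23))*(6*(-1) - 2) + 152 = -322*(-6 - 2) + 152 = -322*(-8) + 152 = 2576 + 152 = 2728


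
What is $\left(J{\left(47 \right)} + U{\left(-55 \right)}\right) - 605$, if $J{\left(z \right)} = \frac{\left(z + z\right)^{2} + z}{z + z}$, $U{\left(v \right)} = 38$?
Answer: $- \frac{945}{2} \approx -472.5$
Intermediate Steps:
$J{\left(z \right)} = \frac{z + 4 z^{2}}{2 z}$ ($J{\left(z \right)} = \frac{\left(2 z\right)^{2} + z}{2 z} = \left(4 z^{2} + z\right) \frac{1}{2 z} = \left(z + 4 z^{2}\right) \frac{1}{2 z} = \frac{z + 4 z^{2}}{2 z}$)
$\left(J{\left(47 \right)} + U{\left(-55 \right)}\right) - 605 = \left(\left(\frac{1}{2} + 2 \cdot 47\right) + 38\right) - 605 = \left(\left(\frac{1}{2} + 94\right) + 38\right) - 605 = \left(\frac{189}{2} + 38\right) - 605 = \frac{265}{2} - 605 = - \frac{945}{2}$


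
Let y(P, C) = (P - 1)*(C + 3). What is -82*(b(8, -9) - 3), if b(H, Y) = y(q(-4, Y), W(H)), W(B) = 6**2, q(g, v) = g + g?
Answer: 29028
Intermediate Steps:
q(g, v) = 2*g
W(B) = 36
y(P, C) = (-1 + P)*(3 + C)
b(H, Y) = -351 (b(H, Y) = -3 - 1*36 + 3*(2*(-4)) + 36*(2*(-4)) = -3 - 36 + 3*(-8) + 36*(-8) = -3 - 36 - 24 - 288 = -351)
-82*(b(8, -9) - 3) = -82*(-351 - 3) = -82*(-354) = 29028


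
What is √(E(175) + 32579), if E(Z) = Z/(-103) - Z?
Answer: √343756011/103 ≈ 180.01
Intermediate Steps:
E(Z) = -104*Z/103 (E(Z) = Z*(-1/103) - Z = -Z/103 - Z = -104*Z/103)
√(E(175) + 32579) = √(-104/103*175 + 32579) = √(-18200/103 + 32579) = √(3337437/103) = √343756011/103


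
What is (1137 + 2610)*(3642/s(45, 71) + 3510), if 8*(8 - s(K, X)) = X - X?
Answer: 59431167/4 ≈ 1.4858e+7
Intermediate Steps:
s(K, X) = 8 (s(K, X) = 8 - (X - X)/8 = 8 - ⅛*0 = 8 + 0 = 8)
(1137 + 2610)*(3642/s(45, 71) + 3510) = (1137 + 2610)*(3642/8 + 3510) = 3747*(3642*(⅛) + 3510) = 3747*(1821/4 + 3510) = 3747*(15861/4) = 59431167/4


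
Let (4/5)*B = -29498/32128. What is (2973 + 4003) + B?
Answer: 448176111/64256 ≈ 6974.9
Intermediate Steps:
B = -73745/64256 (B = 5*(-29498/32128)/4 = 5*(-29498*1/32128)/4 = (5/4)*(-14749/16064) = -73745/64256 ≈ -1.1477)
(2973 + 4003) + B = (2973 + 4003) - 73745/64256 = 6976 - 73745/64256 = 448176111/64256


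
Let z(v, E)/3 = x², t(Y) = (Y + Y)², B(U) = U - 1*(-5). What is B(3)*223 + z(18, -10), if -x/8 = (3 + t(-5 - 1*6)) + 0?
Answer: 45538232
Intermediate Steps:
B(U) = 5 + U (B(U) = U + 5 = 5 + U)
t(Y) = 4*Y² (t(Y) = (2*Y)² = 4*Y²)
x = -3896 (x = -8*((3 + 4*(-5 - 1*6)²) + 0) = -8*((3 + 4*(-5 - 6)²) + 0) = -8*((3 + 4*(-11)²) + 0) = -8*((3 + 4*121) + 0) = -8*((3 + 484) + 0) = -8*(487 + 0) = -8*487 = -3896)
z(v, E) = 45536448 (z(v, E) = 3*(-3896)² = 3*15178816 = 45536448)
B(3)*223 + z(18, -10) = (5 + 3)*223 + 45536448 = 8*223 + 45536448 = 1784 + 45536448 = 45538232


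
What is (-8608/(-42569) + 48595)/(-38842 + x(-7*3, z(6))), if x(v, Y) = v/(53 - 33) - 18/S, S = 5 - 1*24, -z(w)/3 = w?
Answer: -786086681940/628318397431 ≈ -1.2511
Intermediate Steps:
z(w) = -3*w
S = -19 (S = 5 - 24 = -19)
x(v, Y) = 18/19 + v/20 (x(v, Y) = v/(53 - 33) - 18/(-19) = v/20 - 18*(-1/19) = v*(1/20) + 18/19 = v/20 + 18/19 = 18/19 + v/20)
(-8608/(-42569) + 48595)/(-38842 + x(-7*3, z(6))) = (-8608/(-42569) + 48595)/(-38842 + (18/19 + (-7*3)/20)) = (-8608*(-1/42569) + 48595)/(-38842 + (18/19 + (1/20)*(-21))) = (8608/42569 + 48595)/(-38842 + (18/19 - 21/20)) = 2068649163/(42569*(-38842 - 39/380)) = 2068649163/(42569*(-14759999/380)) = (2068649163/42569)*(-380/14759999) = -786086681940/628318397431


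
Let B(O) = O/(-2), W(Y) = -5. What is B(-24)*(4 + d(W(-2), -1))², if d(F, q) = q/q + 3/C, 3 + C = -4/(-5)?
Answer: 19200/121 ≈ 158.68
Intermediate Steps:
C = -11/5 (C = -3 - 4/(-5) = -3 - 4*(-⅕) = -3 + ⅘ = -11/5 ≈ -2.2000)
d(F, q) = -4/11 (d(F, q) = q/q + 3/(-11/5) = 1 + 3*(-5/11) = 1 - 15/11 = -4/11)
B(O) = -O/2
B(-24)*(4 + d(W(-2), -1))² = (-½*(-24))*(4 - 4/11)² = 12*(40/11)² = 12*(1600/121) = 19200/121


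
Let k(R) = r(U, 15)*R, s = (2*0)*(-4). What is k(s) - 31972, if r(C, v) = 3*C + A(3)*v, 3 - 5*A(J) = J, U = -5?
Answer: -31972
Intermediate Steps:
A(J) = ⅗ - J/5
s = 0 (s = 0*(-4) = 0)
r(C, v) = 3*C (r(C, v) = 3*C + (⅗ - ⅕*3)*v = 3*C + (⅗ - ⅗)*v = 3*C + 0*v = 3*C + 0 = 3*C)
k(R) = -15*R (k(R) = (3*(-5))*R = -15*R)
k(s) - 31972 = -15*0 - 31972 = 0 - 31972 = -31972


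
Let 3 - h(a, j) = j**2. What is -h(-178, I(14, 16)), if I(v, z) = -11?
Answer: 118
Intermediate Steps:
h(a, j) = 3 - j**2
-h(-178, I(14, 16)) = -(3 - 1*(-11)**2) = -(3 - 1*121) = -(3 - 121) = -1*(-118) = 118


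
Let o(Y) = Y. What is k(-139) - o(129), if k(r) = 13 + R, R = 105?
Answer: -11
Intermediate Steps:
k(r) = 118 (k(r) = 13 + 105 = 118)
k(-139) - o(129) = 118 - 1*129 = 118 - 129 = -11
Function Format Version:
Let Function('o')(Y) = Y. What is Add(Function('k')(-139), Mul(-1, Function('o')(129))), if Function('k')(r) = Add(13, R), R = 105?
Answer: -11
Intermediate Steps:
Function('k')(r) = 118 (Function('k')(r) = Add(13, 105) = 118)
Add(Function('k')(-139), Mul(-1, Function('o')(129))) = Add(118, Mul(-1, 129)) = Add(118, -129) = -11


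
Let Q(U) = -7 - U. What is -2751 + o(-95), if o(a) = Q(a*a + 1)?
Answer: -11784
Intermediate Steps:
o(a) = -8 - a**2 (o(a) = -7 - (a*a + 1) = -7 - (a**2 + 1) = -7 - (1 + a**2) = -7 + (-1 - a**2) = -8 - a**2)
-2751 + o(-95) = -2751 + (-8 - 1*(-95)**2) = -2751 + (-8 - 1*9025) = -2751 + (-8 - 9025) = -2751 - 9033 = -11784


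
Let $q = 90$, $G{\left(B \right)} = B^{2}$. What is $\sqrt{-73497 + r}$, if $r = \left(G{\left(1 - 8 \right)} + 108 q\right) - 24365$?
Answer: $i \sqrt{88093} \approx 296.8 i$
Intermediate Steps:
$r = -14596$ ($r = \left(\left(1 - 8\right)^{2} + 108 \cdot 90\right) - 24365 = \left(\left(1 - 8\right)^{2} + 9720\right) - 24365 = \left(\left(-7\right)^{2} + 9720\right) - 24365 = \left(49 + 9720\right) - 24365 = 9769 - 24365 = -14596$)
$\sqrt{-73497 + r} = \sqrt{-73497 - 14596} = \sqrt{-88093} = i \sqrt{88093}$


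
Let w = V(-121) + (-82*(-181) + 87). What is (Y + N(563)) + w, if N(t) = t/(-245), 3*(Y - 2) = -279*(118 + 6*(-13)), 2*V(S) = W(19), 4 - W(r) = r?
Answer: 5488589/490 ≈ 11201.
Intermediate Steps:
W(r) = 4 - r
V(S) = -15/2 (V(S) = (4 - 1*19)/2 = (4 - 19)/2 = (1/2)*(-15) = -15/2)
Y = -3718 (Y = 2 + (-279*(118 + 6*(-13)))/3 = 2 + (-279*(118 - 78))/3 = 2 + (-279*40)/3 = 2 + (1/3)*(-11160) = 2 - 3720 = -3718)
N(t) = -t/245 (N(t) = t*(-1/245) = -t/245)
w = 29843/2 (w = -15/2 + (-82*(-181) + 87) = -15/2 + (14842 + 87) = -15/2 + 14929 = 29843/2 ≈ 14922.)
(Y + N(563)) + w = (-3718 - 1/245*563) + 29843/2 = (-3718 - 563/245) + 29843/2 = -911473/245 + 29843/2 = 5488589/490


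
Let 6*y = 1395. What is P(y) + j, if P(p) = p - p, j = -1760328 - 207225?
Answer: -1967553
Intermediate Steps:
y = 465/2 (y = (⅙)*1395 = 465/2 ≈ 232.50)
j = -1967553
P(p) = 0
P(y) + j = 0 - 1967553 = -1967553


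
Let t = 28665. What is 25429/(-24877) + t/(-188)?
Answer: -717879857/4676876 ≈ -153.50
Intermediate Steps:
25429/(-24877) + t/(-188) = 25429/(-24877) + 28665/(-188) = 25429*(-1/24877) + 28665*(-1/188) = -25429/24877 - 28665/188 = -717879857/4676876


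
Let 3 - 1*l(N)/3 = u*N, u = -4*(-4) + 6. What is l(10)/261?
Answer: -217/87 ≈ -2.4943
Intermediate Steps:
u = 22 (u = 16 + 6 = 22)
l(N) = 9 - 66*N
l(10)/261 = (9 - 66*10)/261 = (9 - 660)*(1/261) = -651*1/261 = -217/87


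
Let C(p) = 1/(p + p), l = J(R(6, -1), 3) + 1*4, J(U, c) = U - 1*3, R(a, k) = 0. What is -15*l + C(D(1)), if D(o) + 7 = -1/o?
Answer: -241/16 ≈ -15.063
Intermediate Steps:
D(o) = -7 - 1/o
J(U, c) = -3 + U (J(U, c) = U - 3 = -3 + U)
l = 1 (l = (-3 + 0) + 1*4 = -3 + 4 = 1)
C(p) = 1/(2*p)
-15*l + C(D(1)) = -15*1 + 1/(2*(-7 - 1/1)) = -15 + 1/(2*(-7 - 1*1)) = -15 + 1/(2*(-7 - 1)) = -15 + (½)/(-8) = -15 + (½)*(-⅛) = -15 - 1/16 = -241/16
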